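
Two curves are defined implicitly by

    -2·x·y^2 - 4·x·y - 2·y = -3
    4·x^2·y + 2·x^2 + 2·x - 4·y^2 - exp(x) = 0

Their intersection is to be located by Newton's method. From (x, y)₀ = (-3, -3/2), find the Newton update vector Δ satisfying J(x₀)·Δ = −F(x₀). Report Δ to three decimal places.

At (-3, -3/2): F = (1.500, -51.04979).
Jacobian J = [[-2·y^2 - 4·y, -4·x·y - 4·x - 2], [8·x·y + 4·x - exp(x) + 2, 4·x^2 - 8·y]].
At the point, J = [[1.500, -8.000], [25.95021, 48.000]] (det J = 279.60170).
Solving J·Δ = −F gives Δ = (1.203, 0.413).

(1.203, 0.413)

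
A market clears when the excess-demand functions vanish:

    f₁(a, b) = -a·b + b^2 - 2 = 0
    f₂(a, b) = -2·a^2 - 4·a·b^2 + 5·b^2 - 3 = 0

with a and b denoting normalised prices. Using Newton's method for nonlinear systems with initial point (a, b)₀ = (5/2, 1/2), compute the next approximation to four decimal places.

(1.7768, -1.2589)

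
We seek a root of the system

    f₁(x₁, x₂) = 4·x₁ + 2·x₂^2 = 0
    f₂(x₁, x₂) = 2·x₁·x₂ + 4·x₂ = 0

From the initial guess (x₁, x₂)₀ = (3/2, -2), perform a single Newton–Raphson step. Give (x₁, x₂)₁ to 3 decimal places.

At (3/2, -2): F = (14.000, -14.000).
Jacobian J = [[4, 4·x₂], [2·x₂, 2·x₁ + 4]].
At the point, J = [[4.000, -8.000], [-4.000, 7.000]] (det J = -4.000).
Solving J·Δ = −F gives Δ = (-3.500, 0.000).
Then the next iterate is (x₁, x₂)₁ = (-2.000, -2.000).

(-2.000, -2.000)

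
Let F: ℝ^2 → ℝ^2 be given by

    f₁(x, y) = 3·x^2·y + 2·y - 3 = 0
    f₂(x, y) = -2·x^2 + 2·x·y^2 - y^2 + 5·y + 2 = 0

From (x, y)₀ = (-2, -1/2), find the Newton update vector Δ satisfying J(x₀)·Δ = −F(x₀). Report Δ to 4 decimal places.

(0.6186, 0.4492)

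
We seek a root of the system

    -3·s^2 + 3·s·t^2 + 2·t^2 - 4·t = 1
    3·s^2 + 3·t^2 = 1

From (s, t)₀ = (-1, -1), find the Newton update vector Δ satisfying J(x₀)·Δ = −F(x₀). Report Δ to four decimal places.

At (-1, -1): F = (-1.0000, 5.0000).
Jacobian J = [[-6·s + 3·t^2, 6·s·t + 4·t - 4], [6·s, 6·t]].
At the point, J = [[9.0000, -2.0000], [-6.0000, -6.0000]] (det J = -66.0000).
Solving J·Δ = −F gives Δ = (0.2424, 0.5909).

(0.2424, 0.5909)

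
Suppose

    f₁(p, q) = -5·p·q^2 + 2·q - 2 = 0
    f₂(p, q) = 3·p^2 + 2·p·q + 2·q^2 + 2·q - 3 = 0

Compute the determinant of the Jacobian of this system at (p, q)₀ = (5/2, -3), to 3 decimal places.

-468.000

J = [[-5·q^2, -10·p·q + 2], [6·p + 2·q, 2·p + 4·q + 2]].
At the point, J = [[-45.000, 77.000], [9.000, -5.000]].
det J = -468.000.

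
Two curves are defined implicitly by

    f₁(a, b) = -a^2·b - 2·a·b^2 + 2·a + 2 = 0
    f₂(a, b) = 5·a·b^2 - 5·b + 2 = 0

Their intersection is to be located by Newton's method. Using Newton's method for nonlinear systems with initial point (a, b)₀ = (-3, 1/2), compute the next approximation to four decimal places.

At (-3, 1/2): F = (-7.0000, -4.2500).
Jacobian J = [[-2·a·b - 2·b^2 + 2, -a^2 - 4·a·b], [5·b^2, 10·a·b - 5]].
At the point, J = [[4.5000, -3.0000], [1.2500, -20.0000]] (det J = -86.2500).
Solving J·Δ = −F gives Δ = (1.4754, -0.1203).
Then the next iterate is (a, b)₁ = (-1.5246, 0.3797).

(-1.5246, 0.3797)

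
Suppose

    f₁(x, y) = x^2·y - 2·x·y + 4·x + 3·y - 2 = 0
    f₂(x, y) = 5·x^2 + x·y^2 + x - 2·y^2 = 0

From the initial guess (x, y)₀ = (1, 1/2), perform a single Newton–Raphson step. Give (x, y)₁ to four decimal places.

(0.4528, 0.0943)

At (1, 1/2): F = (3.0000, 5.7500).
Jacobian J = [[2·x·y - 2·y + 4, x^2 - 2·x + 3], [10·x + y^2 + 1, 2·x·y - 4·y]].
At the point, J = [[4.0000, 2.0000], [11.2500, -1.0000]] (det J = -26.5000).
Solving J·Δ = −F gives Δ = (-0.5472, -0.4057).
Then the next iterate is (x, y)₁ = (0.4528, 0.0943).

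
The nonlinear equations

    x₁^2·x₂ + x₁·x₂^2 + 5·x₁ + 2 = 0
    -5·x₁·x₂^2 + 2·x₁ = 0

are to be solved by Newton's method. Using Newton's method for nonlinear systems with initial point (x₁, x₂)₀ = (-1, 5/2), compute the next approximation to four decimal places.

(0.3185, 2.8726)

At (-1, 5/2): F = (-6.7500, 29.2500).
Jacobian J = [[2·x₁·x₂ + x₂^2 + 5, x₁^2 + 2·x₁·x₂], [-5·x₂^2 + 2, -10·x₁·x₂]].
At the point, J = [[6.2500, -4.0000], [-29.2500, 25.0000]] (det J = 39.2500).
Solving J·Δ = −F gives Δ = (1.3185, 0.3726).
Then the next iterate is (x₁, x₂)₁ = (0.3185, 2.8726).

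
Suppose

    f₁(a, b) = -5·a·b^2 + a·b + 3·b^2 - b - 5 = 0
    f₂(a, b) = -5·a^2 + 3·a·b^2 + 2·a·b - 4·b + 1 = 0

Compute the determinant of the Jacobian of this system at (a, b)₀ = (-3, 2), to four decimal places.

-2300.0000

J = [[-5·b^2 + b, -10·a·b + a + 6·b - 1], [-10·a + 3·b^2 + 2·b, 6·a·b + 2·a - 4]].
At the point, J = [[-18.0000, 68.0000], [46.0000, -46.0000]].
det J = -2300.0000.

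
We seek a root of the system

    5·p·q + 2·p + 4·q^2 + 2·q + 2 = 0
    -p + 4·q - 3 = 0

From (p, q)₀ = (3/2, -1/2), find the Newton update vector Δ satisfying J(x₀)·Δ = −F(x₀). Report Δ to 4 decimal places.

At (3/2, -1/2): F = (1.2500, -6.5000).
Jacobian J = [[5·q + 2, 5·p + 8·q + 2], [-1, 4]].
At the point, J = [[-0.5000, 5.5000], [-1.0000, 4.0000]] (det J = 3.5000).
Solving J·Δ = −F gives Δ = (-11.6429, -1.2857).

(-11.6429, -1.2857)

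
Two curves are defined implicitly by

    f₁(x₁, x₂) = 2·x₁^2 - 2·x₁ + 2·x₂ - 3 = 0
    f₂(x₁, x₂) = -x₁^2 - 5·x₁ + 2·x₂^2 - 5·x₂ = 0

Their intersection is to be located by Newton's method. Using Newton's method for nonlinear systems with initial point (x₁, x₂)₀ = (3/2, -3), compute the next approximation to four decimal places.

At (3/2, -3): F = (-7.5000, 23.2500).
Jacobian J = [[4·x₁ - 2, 2], [-2·x₁ - 5, 4·x₂ - 5]].
At the point, J = [[4.0000, 2.0000], [-8.0000, -17.0000]] (det J = -52.0000).
Solving J·Δ = −F gives Δ = (1.5577, 0.6346).
Then the next iterate is (x₁, x₂)₁ = (3.0577, -2.3654).

(3.0577, -2.3654)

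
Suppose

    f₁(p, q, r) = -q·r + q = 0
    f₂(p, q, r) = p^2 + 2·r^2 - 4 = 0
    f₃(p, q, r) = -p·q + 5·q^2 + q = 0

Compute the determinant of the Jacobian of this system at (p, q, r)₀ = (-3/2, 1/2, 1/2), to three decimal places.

10.750

J = [[0, -r + 1, -q], [2·p, 0, 4·r], [-q, -p + 10·q + 1, 0]].
At the point, J = [[0.000, 0.500, -0.500], [-3.000, 0.000, 2.000], [-0.500, 7.500, 0.000]].
det J = 10.750.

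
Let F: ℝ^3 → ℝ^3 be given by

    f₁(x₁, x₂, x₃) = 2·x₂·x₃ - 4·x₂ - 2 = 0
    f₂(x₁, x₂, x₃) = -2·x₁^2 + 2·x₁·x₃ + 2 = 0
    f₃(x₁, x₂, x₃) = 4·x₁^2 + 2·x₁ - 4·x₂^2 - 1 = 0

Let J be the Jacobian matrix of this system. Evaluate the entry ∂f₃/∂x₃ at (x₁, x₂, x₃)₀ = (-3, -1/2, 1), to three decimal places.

∂f₃/∂x₃ = 0.
At (-3, -1/2, 1) this is 0.000.

0.000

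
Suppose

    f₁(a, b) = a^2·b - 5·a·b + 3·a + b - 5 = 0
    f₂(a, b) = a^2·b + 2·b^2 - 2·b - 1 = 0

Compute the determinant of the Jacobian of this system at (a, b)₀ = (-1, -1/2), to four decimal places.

J = [[2·a·b - 5·b + 3, a^2 - 5·a + 1], [2·a·b, a^2 + 4·b - 2]].
At the point, J = [[6.5000, 7.0000], [1.0000, -3.0000]].
det J = -26.5000.

-26.5000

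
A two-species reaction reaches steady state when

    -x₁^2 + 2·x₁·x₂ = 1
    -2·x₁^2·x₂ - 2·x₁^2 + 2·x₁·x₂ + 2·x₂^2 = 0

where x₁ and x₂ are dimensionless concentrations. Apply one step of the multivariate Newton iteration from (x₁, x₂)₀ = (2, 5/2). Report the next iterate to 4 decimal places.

(1.4694, 1.3827)

At (2, 5/2): F = (5.0000, -5.5000).
Jacobian J = [[-2·x₁ + 2·x₂, 2·x₁], [-4·x₁·x₂ - 4·x₁ + 2·x₂, -2·x₁^2 + 2·x₁ + 4·x₂]].
At the point, J = [[1.0000, 4.0000], [-23.0000, 6.0000]] (det J = 98.0000).
Solving J·Δ = −F gives Δ = (-0.5306, -1.1173).
Then the next iterate is (x₁, x₂)₁ = (1.4694, 1.3827).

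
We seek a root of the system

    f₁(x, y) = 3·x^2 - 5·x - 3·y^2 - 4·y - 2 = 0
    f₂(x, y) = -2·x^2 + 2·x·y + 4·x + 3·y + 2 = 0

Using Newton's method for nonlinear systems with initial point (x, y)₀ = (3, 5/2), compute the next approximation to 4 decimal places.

(-0.0458, -0.5708)

At (3, 5/2): F = (-18.7500, 18.5000).
Jacobian J = [[6·x - 5, -6·y - 4], [-4·x + 2·y + 4, 2·x + 3]].
At the point, J = [[13.0000, -19.0000], [-3.0000, 9.0000]] (det J = 60.0000).
Solving J·Δ = −F gives Δ = (-3.0458, -3.0708).
Then the next iterate is (x, y)₁ = (-0.0458, -0.5708).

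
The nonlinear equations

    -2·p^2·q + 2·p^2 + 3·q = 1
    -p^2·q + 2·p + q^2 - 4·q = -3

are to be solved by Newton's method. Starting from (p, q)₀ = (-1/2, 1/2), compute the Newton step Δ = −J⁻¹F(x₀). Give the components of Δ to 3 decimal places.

(-0.917, -0.667)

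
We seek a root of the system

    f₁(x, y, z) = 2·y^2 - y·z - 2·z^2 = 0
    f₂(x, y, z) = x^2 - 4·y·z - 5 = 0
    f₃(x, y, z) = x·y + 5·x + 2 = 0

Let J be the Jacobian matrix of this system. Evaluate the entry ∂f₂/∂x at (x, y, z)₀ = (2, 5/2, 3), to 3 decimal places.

4.000

∂f₂/∂x = 2·x.
At (2, 5/2, 3) this is 4.000.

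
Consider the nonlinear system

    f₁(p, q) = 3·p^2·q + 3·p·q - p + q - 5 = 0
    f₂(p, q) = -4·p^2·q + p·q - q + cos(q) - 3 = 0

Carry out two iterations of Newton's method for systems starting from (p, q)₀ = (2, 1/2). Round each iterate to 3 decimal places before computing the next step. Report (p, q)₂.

(-2.234, -1.429)

At (2, 1/2): F = (2.500, -9.62242).
Jacobian J = [[6·p·q + 3·q - 1, 3·p^2 + 3·p + 1], [-8·p·q + q, -4·p^2 + p - sin(q) - 1]].
At the point, J = [[6.500, 19.000], [-7.500, -15.47943]] (det J = 41.88373).
Solving J·Δ = −F gives Δ = (-3.441, 1.046).
Then the next iterate is (p, q)₁ = (-1.441, 1.546).
Round to (-1.441, 1.546) and repeat: F = (0.93436, -19.58995), J = [[-9.72872, 2.90644], [19.36829, -11.74662]].
Δ = (-0.793, -2.975), so (p, q)₂ = (-2.234, -1.429).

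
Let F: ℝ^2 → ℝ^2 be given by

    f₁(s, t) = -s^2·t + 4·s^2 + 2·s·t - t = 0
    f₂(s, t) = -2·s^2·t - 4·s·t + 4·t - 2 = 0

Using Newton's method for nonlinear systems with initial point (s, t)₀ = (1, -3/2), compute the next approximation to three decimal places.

(0.500, -4.000)

At (1, -3/2): F = (4.000, 1.000).
Jacobian J = [[-2·s·t + 8·s + 2·t, -s^2 + 2·s - 1], [-4·s·t - 4·t, -2·s^2 - 4·s + 4]].
At the point, J = [[8.000, 0.000], [12.000, -2.000]] (det J = -16.000).
Solving J·Δ = −F gives Δ = (-0.500, -2.500).
Then the next iterate is (s, t)₁ = (0.500, -4.000).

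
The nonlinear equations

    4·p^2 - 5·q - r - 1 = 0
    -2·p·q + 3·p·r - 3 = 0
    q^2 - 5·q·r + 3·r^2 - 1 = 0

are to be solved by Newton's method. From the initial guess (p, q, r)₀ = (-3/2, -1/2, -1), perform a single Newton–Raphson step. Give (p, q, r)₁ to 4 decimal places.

(0.1995, -1.9362, -2.7128)

At (-3/2, -1/2, -1): F = (11.5000, 0.0000, -0.2500).
Jacobian J = [[8·p, -5, -1], [-2·q + 3·r, -2·p, 3·p], [0, 2·q - 5·r, -5·q + 6·r]].
At the point, J = [[-12.0000, -5.0000, -1.0000], [-2.0000, 3.0000, -4.5000], [0.0000, 4.0000, -3.5000]] (det J = -47.0000).
Solving J·Δ = −F gives Δ = (1.6995, -1.4362, -1.7128).
Then the next iterate is (p, q, r)₁ = (0.1995, -1.9362, -2.7128).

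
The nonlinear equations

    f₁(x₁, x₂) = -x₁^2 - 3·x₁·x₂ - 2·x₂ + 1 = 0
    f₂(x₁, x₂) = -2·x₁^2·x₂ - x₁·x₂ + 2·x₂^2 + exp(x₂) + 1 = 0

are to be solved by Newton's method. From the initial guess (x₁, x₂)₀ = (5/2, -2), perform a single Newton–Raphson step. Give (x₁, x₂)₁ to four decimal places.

At (5/2, -2): F = (13.7500, 39.135335).
Jacobian J = [[-2·x₁ - 3·x₂, -3·x₁ - 2], [-4·x₁·x₂ - x₂, -2·x₁^2 - x₁ + 4·x₂ + exp(x₂)]].
At the point, J = [[1.0000, -9.5000], [22.0000, -22.864665]] (det J = 186.135335).
Solving J·Δ = −F gives Δ = (-0.3084, 1.4149).
Then the next iterate is (x₁, x₂)₁ = (2.1916, -0.5851).

(2.1916, -0.5851)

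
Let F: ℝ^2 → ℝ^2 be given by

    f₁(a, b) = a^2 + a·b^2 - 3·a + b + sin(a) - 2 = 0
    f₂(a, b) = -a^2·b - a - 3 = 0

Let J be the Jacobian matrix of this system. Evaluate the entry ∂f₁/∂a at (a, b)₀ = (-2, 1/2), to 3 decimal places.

-7.166

∂f₁/∂a = 2·a + b^2 + cos(a) - 3.
At (-2, 1/2) this is -7.166.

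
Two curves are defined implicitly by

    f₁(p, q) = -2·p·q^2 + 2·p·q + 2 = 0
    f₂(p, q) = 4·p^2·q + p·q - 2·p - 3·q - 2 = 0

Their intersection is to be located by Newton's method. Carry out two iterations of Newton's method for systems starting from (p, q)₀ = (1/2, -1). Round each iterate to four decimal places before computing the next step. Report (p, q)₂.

(0.3531, -1.2578)

At (1/2, -1): F = (0.0000, -1.5000).
Jacobian J = [[-2·q^2 + 2·q, -4·p·q + 2·p], [8·p·q + q - 2, 4·p^2 + p - 3]].
At the point, J = [[-4.0000, 3.0000], [-7.0000, -1.5000]] (det J = 27.0000).
Solving J·Δ = −F gives Δ = (-0.1667, -0.2222).
Then the next iterate is (p, q)₁ = (0.3333, -1.2222).
Round to (0.3333, -1.2222) and repeat: F = (0.189533, 0.049549), J = [[-5.431946, 2.296037], [-6.481074, -2.222344]].
Δ = (0.0198, -0.0356), so (p, q)₂ = (0.3531, -1.2578).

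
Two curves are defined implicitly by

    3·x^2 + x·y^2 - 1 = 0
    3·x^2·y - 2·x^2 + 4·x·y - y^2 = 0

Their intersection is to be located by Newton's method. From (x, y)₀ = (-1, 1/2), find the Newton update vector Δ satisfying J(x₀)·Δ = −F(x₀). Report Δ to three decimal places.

(0.431, -0.728)

At (-1, 1/2): F = (1.750, -2.750).
Jacobian J = [[6·x + y^2, 2·x·y], [6·x·y - 4·x + 4·y, 3·x^2 + 4·x - 2·y]].
At the point, J = [[-5.750, -1.000], [3.000, -2.000]] (det J = 14.500).
Solving J·Δ = −F gives Δ = (0.431, -0.728).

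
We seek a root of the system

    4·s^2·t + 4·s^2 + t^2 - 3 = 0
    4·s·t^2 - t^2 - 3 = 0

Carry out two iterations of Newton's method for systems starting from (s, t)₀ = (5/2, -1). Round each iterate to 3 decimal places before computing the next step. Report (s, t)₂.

(1.668, -0.706)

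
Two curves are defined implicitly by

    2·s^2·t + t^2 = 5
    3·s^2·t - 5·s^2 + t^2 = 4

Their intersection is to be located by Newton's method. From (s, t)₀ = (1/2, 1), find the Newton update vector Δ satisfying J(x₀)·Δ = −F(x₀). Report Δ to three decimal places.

(0.083, 1.333)

At (1/2, 1): F = (-3.500, -3.500).
Jacobian J = [[4·s·t, 2·s^2 + 2·t], [6·s·t - 10·s, 3·s^2 + 2·t]].
At the point, J = [[2.000, 2.500], [-2.000, 2.750]] (det J = 10.500).
Solving J·Δ = −F gives Δ = (0.083, 1.333).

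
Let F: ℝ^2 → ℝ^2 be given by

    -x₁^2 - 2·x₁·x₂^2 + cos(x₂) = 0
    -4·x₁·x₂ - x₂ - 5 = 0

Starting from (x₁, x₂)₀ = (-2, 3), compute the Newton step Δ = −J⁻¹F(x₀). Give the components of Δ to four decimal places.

(0.8745, -0.7866)

At (-2, 3): F = (31.010008, 16.0000).
Jacobian J = [[-2·x₁ - 2·x₂^2, -4·x₁·x₂ - sin(x₂)], [-4·x₂, -4·x₁ - 1]].
At the point, J = [[-14.0000, 23.858880], [-12.0000, 7.0000]] (det J = 188.306560).
Solving J·Δ = −F gives Δ = (0.8745, -0.7866).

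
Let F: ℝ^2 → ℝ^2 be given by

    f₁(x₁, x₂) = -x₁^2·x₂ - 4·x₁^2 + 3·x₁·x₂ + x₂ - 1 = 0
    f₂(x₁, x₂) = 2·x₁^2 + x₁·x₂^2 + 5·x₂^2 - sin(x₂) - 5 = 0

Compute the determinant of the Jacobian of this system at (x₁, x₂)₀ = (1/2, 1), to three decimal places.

J = [[-2·x₁·x₂ - 8·x₁ + 3·x₂, -x₁^2 + 3·x₁ + 1], [4·x₁ + x₂^2, 2·x₁·x₂ + 10·x₂ - cos(x₂)]].
At the point, J = [[-2.000, 2.250], [3.000, 10.45970]].
det J = -27.669.

-27.669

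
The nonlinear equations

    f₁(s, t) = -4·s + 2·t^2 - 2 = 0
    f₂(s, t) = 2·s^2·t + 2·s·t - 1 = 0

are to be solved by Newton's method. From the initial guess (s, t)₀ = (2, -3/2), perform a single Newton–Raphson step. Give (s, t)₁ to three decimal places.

(0.696, -1.547)

At (2, -3/2): F = (-5.500, -19.000).
Jacobian J = [[-4, 4·t], [4·s·t + 2·t, 2·s^2 + 2·s]].
At the point, J = [[-4.000, -6.000], [-15.000, 12.000]] (det J = -138.000).
Solving J·Δ = −F gives Δ = (-1.304, -0.047).
Then the next iterate is (s, t)₁ = (0.696, -1.547).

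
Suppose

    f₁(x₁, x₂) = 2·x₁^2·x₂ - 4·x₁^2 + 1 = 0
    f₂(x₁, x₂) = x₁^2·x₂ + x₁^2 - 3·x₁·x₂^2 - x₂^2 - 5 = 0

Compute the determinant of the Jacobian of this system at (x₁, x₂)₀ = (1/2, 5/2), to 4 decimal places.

J = [[4·x₁·x₂ - 8·x₁, 2·x₁^2], [2·x₁·x₂ + 2·x₁ - 3·x₂^2, x₁^2 - 6·x₁·x₂ - 2·x₂]].
At the point, J = [[1.0000, 0.5000], [-15.2500, -12.2500]].
det J = -4.6250.

-4.6250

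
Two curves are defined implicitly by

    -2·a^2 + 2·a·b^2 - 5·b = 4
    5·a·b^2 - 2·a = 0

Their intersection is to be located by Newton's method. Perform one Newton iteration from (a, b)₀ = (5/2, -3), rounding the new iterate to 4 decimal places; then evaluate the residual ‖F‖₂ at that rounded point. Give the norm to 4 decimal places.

32.7847

At (5/2, -3): F = (43.5000, 107.5000).
Jacobian J = [[-4·a + 2·b^2, 4·a·b - 5], [5·b^2 - 2, 10·a·b]].
At the point, J = [[8.0000, -35.0000], [43.0000, -75.0000]] (det J = 905.0000).
Solving J·Δ = −F gives Δ = (-0.5525, 1.1166).
Then the next iterate is (a, b)₁ = (1.9475, -1.8834).
Re-evaluating at (1.9475, -1.8834): F = (11.647814, 30.645817), so ‖F‖₂ = 32.7847.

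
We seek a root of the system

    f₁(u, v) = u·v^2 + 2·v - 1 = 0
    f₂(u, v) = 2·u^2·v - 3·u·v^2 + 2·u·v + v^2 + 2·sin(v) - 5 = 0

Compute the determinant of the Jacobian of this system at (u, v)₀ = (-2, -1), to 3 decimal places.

-26.919

J = [[v^2, 2·u·v + 2], [4·u·v - 3·v^2 + 2·v, 2·u^2 - 6·u·v + 2·u + 2·v + 2·cos(v)]].
At the point, J = [[1.000, 6.000], [3.000, -8.91940]].
det J = -26.919.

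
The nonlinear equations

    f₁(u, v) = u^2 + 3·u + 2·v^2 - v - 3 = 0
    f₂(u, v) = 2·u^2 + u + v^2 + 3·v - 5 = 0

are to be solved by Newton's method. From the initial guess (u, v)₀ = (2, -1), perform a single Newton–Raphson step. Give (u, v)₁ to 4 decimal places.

(1.5192, 0.3269)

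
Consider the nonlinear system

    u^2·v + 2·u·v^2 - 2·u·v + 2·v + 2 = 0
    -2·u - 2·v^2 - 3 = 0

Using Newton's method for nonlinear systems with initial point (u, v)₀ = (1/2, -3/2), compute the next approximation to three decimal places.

At (1/2, -3/2): F = (2.375, -8.500).
Jacobian J = [[2·u·v + 2·v^2 - 2·v, u^2 + 4·u·v - 2·u + 2], [-2, -4·v]].
At the point, J = [[6.000, -1.750], [-2.000, 6.000]] (det J = 32.500).
Solving J·Δ = −F gives Δ = (0.019, 1.423).
Then the next iterate is (u, v)₁ = (0.519, -0.077).

(0.519, -0.077)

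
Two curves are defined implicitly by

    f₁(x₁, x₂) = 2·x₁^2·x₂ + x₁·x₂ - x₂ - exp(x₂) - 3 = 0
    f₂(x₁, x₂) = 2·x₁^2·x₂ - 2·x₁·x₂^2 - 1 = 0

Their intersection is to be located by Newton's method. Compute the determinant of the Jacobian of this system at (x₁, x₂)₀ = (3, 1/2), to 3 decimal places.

-22.932

J = [[4·x₁·x₂ + x₂, 2·x₁^2 + x₁ - exp(x₂) - 1], [4·x₁·x₂ - 2·x₂^2, 2·x₁^2 - 4·x₁·x₂]].
At the point, J = [[6.500, 18.35128], [5.500, 12.000]].
det J = -22.932.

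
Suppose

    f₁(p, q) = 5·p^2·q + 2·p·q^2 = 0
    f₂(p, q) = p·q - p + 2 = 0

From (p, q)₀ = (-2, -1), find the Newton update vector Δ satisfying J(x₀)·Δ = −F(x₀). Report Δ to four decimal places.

At (-2, -1): F = (-24.0000, 6.0000).
Jacobian J = [[10·p·q + 2·q^2, 5·p^2 + 4·p·q], [q - 1, p]].
At the point, J = [[22.0000, 28.0000], [-2.0000, -2.0000]] (det J = 12.0000).
Solving J·Δ = −F gives Δ = (10.0000, -7.0000).

(10.0000, -7.0000)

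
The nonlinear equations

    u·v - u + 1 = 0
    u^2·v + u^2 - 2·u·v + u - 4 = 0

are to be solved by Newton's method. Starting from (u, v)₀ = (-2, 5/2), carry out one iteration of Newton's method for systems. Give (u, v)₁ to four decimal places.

(-1.1667, 2.1250)

At (-2, 5/2): F = (-2.0000, 18.0000).
Jacobian J = [[v - 1, u], [2·u·v + 2·u - 2·v + 1, u^2 - 2·u]].
At the point, J = [[1.5000, -2.0000], [-18.0000, 8.0000]] (det J = -24.0000).
Solving J·Δ = −F gives Δ = (0.8333, -0.3750).
Then the next iterate is (u, v)₁ = (-1.1667, 2.1250).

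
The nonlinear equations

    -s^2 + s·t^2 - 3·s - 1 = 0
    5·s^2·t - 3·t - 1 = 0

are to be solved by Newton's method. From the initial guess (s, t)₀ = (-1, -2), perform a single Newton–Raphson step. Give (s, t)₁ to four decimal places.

(-0.8108, -1.3919)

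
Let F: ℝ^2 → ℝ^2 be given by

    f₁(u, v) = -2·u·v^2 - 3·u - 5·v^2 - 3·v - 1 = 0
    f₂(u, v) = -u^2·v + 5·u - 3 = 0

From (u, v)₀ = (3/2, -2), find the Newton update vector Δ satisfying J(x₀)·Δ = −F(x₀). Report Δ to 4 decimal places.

At (3/2, -2): F = (-31.5000, 9.0000).
Jacobian J = [[-2·v^2 - 3, -4·u·v - 10·v - 3], [-2·u·v + 5, -u^2]].
At the point, J = [[-11.0000, 29.0000], [11.0000, -2.2500]] (det J = -294.2500).
Solving J·Δ = −F gives Δ = (-0.6461, 0.8411).

(-0.6461, 0.8411)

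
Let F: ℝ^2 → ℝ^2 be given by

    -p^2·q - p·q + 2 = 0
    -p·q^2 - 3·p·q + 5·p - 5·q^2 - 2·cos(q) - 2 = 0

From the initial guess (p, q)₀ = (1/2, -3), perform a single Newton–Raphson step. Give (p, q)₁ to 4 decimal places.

(-0.0275, -1.5535)

At (1/2, -3): F = (4.2500, -42.520015).
Jacobian J = [[-2·p·q - q, -p^2 - p], [-q^2 - 3·q + 5, -2·p·q - 3·p - 10·q + 2·sin(q)]].
At the point, J = [[6.0000, -0.7500], [5.0000, 31.217760]] (det J = 191.056560).
Solving J·Δ = −F gives Δ = (-0.5275, 1.4465).
Then the next iterate is (p, q)₁ = (-0.0275, -1.5535).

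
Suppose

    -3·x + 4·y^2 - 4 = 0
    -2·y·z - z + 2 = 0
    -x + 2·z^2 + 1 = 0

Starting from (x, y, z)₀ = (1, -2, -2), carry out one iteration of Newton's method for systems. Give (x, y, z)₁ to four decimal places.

(2.1111, -1.6458, -1.1389)

At (1, -2, -2): F = (9.0000, -4.0000, 8.0000).
Jacobian J = [[-3, 8·y, 0], [0, -2·z, -2·y - 1], [-1, 0, 4·z]].
At the point, J = [[-3.0000, -16.0000, 0.0000], [0.0000, 4.0000, 3.0000], [-1.0000, 0.0000, -8.0000]] (det J = 144.0000).
Solving J·Δ = −F gives Δ = (1.1111, 0.3542, 0.8611).
Then the next iterate is (x, y, z)₁ = (2.1111, -1.6458, -1.1389).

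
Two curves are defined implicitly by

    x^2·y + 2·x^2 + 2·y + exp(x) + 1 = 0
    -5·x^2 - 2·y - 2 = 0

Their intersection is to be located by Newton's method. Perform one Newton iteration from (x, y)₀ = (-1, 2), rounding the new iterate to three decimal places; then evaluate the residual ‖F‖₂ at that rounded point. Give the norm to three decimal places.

At (-1, 2): F = (9.36788, -11.000).
Jacobian J = [[2·x·y + 4·x + exp(x), x^2 + 2], [-10·x, -2]].
At the point, J = [[-7.63212, 3.000], [10.000, -2.000]] (det J = -14.73576).
Solving J·Δ = −F gives Δ = (0.968, -0.660).
Then the next iterate is (x, y)₁ = (-0.032, 1.340).
Re-evaluating at (-0.032, 1.340): F = (4.65193, -4.68512), so ‖F‖₂ = 6.602.

6.602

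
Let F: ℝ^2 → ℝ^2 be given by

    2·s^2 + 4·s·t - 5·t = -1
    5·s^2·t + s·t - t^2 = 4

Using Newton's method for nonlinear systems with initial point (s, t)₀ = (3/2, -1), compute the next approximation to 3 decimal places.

(-0.349, -1.802)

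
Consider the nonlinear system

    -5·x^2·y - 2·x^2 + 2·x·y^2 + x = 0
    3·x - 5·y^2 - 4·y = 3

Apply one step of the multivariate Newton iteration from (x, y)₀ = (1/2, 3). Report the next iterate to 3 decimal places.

At (1/2, 3): F = (5.250, -58.500).
Jacobian J = [[-10·x·y - 4·x + 2·y^2 + 1, -5·x^2 + 4·x·y], [3, -10·y - 4]].
At the point, J = [[2.000, 4.750], [3.000, -34.000]] (det J = -82.250).
Solving J·Δ = −F gives Δ = (1.208, -1.614).
Then the next iterate is (x, y)₁ = (1.708, 1.386).

(1.708, 1.386)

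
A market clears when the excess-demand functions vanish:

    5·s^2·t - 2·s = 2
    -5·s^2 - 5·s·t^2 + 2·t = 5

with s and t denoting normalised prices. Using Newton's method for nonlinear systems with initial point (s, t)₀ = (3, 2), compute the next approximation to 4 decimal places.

(3.0126, 0.1616)

At (3, 2): F = (82.0000, -106.0000).
Jacobian J = [[10·s·t - 2, 5·s^2], [-10·s - 5·t^2, -10·s·t + 2]].
At the point, J = [[58.0000, 45.0000], [-50.0000, -58.0000]] (det J = -1114.0000).
Solving J·Δ = −F gives Δ = (0.0126, -1.8384).
Then the next iterate is (s, t)₁ = (3.0126, 0.1616).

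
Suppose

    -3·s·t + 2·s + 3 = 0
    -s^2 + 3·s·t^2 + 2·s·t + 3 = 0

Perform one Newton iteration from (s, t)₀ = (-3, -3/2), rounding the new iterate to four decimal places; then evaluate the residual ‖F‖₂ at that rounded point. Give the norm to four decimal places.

At (-3, -3/2): F = (-16.5000, -17.2500).
Jacobian J = [[-3·t + 2, -3·s], [-2·s + 3·t^2 + 2·t, 6·s·t + 2·s]].
At the point, J = [[6.5000, 9.0000], [9.7500, 21.0000]] (det J = 48.7500).
Solving J·Δ = −F gives Δ = (3.9231, -1.0000).
Then the next iterate is (s, t)₁ = (0.9231, -2.5000).
Re-evaluating at (0.9231, -2.5000): F = (11.769450, 14.840511), so ‖F‖₂ = 18.9410.

18.9410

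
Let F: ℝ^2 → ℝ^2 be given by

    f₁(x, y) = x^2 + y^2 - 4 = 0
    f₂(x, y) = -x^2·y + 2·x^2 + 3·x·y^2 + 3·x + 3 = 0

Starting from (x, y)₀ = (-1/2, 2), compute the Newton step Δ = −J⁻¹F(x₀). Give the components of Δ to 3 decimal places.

(0.306, 0.014)

At (-1/2, 2): F = (0.250, -4.500).
Jacobian J = [[2·x, 2·y], [-2·x·y + 4·x + 3·y^2 + 3, -x^2 + 6·x·y]].
At the point, J = [[-1.000, 4.000], [15.000, -6.250]] (det J = -53.750).
Solving J·Δ = −F gives Δ = (0.306, 0.014).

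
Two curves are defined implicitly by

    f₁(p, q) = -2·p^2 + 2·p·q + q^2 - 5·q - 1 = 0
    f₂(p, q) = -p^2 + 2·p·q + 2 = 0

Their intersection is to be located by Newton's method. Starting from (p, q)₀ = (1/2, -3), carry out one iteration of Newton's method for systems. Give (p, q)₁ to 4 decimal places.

(0.5897, -1.1218)

At (1/2, -3): F = (19.5000, -1.2500).
Jacobian J = [[-4·p + 2·q, 2·p + 2·q - 5], [-2·p + 2·q, 2·p]].
At the point, J = [[-8.0000, -10.0000], [-7.0000, 1.0000]] (det J = -78.0000).
Solving J·Δ = −F gives Δ = (0.0897, 1.8782).
Then the next iterate is (p, q)₁ = (0.5897, -1.1218).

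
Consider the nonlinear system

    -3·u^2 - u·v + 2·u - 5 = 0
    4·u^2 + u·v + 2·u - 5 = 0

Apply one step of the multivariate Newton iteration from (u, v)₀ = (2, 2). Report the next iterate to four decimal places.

At (2, 2): F = (-17.0000, 19.0000).
Jacobian J = [[-6·u - v + 2, -u], [8·u + v + 2, u]].
At the point, J = [[-12.0000, -2.0000], [20.0000, 2.0000]] (det J = 16.0000).
Solving J·Δ = −F gives Δ = (-0.2500, -7.0000).
Then the next iterate is (u, v)₁ = (1.7500, -5.0000).

(1.7500, -5.0000)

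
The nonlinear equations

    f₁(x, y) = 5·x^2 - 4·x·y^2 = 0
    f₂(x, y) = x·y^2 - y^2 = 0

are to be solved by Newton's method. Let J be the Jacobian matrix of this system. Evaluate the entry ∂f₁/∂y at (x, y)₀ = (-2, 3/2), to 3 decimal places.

∂f₁/∂y = -8·x·y.
At (-2, 3/2) this is 24.000.

24.000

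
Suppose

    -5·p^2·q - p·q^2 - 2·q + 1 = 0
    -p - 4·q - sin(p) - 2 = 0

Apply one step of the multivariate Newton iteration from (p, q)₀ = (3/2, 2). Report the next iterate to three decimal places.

(2.493, -1.390)

At (3/2, 2): F = (-31.500, -12.49749).
Jacobian J = [[-10·p·q - q^2, -5·p^2 - 2·p·q - 2], [-cos(p) - 1, -4]].
At the point, J = [[-34.000, -19.250], [-1.07074, -4.000]] (det J = 115.38831).
Solving J·Δ = −F gives Δ = (0.993, -3.390).
Then the next iterate is (p, q)₁ = (2.493, -1.390).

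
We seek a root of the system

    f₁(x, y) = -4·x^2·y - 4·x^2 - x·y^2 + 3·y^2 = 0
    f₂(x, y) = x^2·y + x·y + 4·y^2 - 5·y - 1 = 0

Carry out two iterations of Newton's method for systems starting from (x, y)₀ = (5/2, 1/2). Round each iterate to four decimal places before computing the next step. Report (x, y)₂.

(0.5955, 1.3014)

At (5/2, 1/2): F = (-37.3750, 1.8750).
Jacobian J = [[-8·x·y - 8·x - y^2, -4·x^2 - 2·x·y + 6·y], [2·x·y + y, x^2 + x + 8·y - 5]].
At the point, J = [[-30.2500, -24.5000], [3.0000, 7.7500]] (det J = -160.9375).
Solving J·Δ = −F gives Δ = (-1.5144, 0.3443).
Then the next iterate is (x, y)₁ = (0.9856, 0.8443).
Round to (0.9856, 0.8443) and repeat: F = (-5.730316, -0.717829), J = [[-15.254779, -0.484114], [2.508584, 3.711407]].
Δ = (-0.3901, 0.4571), so (x, y)₂ = (0.5955, 1.3014).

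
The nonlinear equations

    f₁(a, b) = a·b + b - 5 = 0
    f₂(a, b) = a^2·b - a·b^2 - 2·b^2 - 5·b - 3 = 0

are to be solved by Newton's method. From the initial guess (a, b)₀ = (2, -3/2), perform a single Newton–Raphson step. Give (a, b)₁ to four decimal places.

(10.8485, 6.0909)

At (2, -3/2): F = (-9.5000, -10.5000).
Jacobian J = [[b, a + 1], [2·a·b - b^2, a^2 - 2·a·b - 4·b - 5]].
At the point, J = [[-1.5000, 3.0000], [-8.2500, 11.0000]] (det J = 8.2500).
Solving J·Δ = −F gives Δ = (8.8485, 7.5909).
Then the next iterate is (a, b)₁ = (10.8485, 6.0909).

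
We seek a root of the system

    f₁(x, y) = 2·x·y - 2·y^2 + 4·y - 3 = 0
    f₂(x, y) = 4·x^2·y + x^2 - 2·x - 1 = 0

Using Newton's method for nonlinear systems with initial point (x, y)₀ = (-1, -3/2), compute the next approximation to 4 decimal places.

At (-1, -3/2): F = (-10.5000, -4.0000).
Jacobian J = [[2·y, 2·x - 4·y + 4], [8·x·y + 2·x - 2, 4·x^2]].
At the point, J = [[-3.0000, 8.0000], [8.0000, 4.0000]] (det J = -76.0000).
Solving J·Δ = −F gives Δ = (-0.1316, 1.2632).
Then the next iterate is (x, y)₁ = (-1.1316, -0.2368).

(-1.1316, -0.2368)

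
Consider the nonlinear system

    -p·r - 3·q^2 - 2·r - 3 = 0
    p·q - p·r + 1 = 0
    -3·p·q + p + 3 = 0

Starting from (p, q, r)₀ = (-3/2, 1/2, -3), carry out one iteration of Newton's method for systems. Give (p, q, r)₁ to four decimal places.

(-1.3015, -0.3113, -1.4412)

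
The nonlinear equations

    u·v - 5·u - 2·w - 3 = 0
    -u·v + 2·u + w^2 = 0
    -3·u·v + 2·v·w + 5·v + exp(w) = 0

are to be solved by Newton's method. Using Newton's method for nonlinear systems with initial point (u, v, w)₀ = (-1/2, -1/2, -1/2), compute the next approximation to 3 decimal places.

At (-1/2, -1/2, -1/2): F = (0.750, -1.000, -2.14347).
Jacobian J = [[v - 5, u, -2], [-v + 2, -u, 2·w], [-3·v, -3·u + 2·w + 5, 2·v + exp(w)]].
At the point, J = [[-5.500, -0.500, -2.000], [2.500, 0.500, -1.000], [1.500, 5.500, -0.39347]] (det J = -54.90980).
Solving J·Δ = −F gives Δ = (0.218, 0.309, -0.301).
Then the next iterate is (u, v, w)₁ = (-0.282, -0.191, -0.801).

(-0.282, -0.191, -0.801)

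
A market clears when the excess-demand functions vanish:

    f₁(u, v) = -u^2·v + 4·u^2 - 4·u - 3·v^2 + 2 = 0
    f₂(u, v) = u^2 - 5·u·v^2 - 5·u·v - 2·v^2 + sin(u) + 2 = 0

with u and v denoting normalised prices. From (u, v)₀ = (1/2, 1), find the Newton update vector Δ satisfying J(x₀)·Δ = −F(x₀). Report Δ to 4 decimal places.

(-0.0208, -0.3567)

At (1/2, 1): F = (-2.2500, -4.270574).
Jacobian J = [[-2·u·v + 8·u - 4, -u^2 - 6·v], [2·u - 5·v^2 - 5·v + cos(u), -10·u·v - 5·u - 4·v]].
At the point, J = [[-1.0000, -6.2500], [-8.122417, -11.5000]] (det J = -39.265109).
Solving J·Δ = −F gives Δ = (-0.0208, -0.3567).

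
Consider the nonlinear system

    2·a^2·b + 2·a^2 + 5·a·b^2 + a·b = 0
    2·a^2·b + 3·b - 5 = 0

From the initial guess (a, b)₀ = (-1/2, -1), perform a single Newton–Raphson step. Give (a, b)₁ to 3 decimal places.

At (-1/2, -1): F = (-2.000, -8.500).
Jacobian J = [[4·a·b + 4·a + 5·b^2 + b, 2·a^2 + 10·a·b + a], [4·a·b, 2·a^2 + 3]].
At the point, J = [[4.000, 5.000], [2.000, 3.500]] (det J = 4.000).
Solving J·Δ = −F gives Δ = (-8.875, 7.500).
Then the next iterate is (a, b)₁ = (-9.375, 6.500).

(-9.375, 6.500)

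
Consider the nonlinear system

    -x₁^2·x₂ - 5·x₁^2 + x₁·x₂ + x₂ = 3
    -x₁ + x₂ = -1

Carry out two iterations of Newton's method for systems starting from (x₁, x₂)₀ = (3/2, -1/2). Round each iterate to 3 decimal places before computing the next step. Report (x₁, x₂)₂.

(-0.888, -1.888)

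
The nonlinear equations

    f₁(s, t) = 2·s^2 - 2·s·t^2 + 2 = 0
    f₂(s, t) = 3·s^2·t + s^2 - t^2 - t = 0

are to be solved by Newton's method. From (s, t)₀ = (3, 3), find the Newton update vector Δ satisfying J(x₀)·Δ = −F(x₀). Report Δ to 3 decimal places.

At (3, 3): F = (-34.000, 78.000).
Jacobian J = [[4·s - 2·t^2, -4·s·t], [6·s·t + 2·s, 3·s^2 - 2·t - 1]].
At the point, J = [[-6.000, -36.000], [60.000, 20.000]] (det J = 2040.000).
Solving J·Δ = −F gives Δ = (-1.043, -0.771).

(-1.043, -0.771)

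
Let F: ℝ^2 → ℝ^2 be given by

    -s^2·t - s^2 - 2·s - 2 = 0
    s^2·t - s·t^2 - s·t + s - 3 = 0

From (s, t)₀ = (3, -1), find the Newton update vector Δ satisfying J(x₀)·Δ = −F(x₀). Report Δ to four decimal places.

(-2.5652, -0.3188)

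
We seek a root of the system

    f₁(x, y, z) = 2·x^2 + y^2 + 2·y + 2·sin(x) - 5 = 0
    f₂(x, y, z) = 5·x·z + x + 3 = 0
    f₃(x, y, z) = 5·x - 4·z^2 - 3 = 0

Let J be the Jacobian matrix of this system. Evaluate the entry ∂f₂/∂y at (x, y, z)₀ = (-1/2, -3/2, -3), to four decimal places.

∂f₂/∂y = 0.
At (-1/2, -3/2, -3) this is 0.0000.

0.0000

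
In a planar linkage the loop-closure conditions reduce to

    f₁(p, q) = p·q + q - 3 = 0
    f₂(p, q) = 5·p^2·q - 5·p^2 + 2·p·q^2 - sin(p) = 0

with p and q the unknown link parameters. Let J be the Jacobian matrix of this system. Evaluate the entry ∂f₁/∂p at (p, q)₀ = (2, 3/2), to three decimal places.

1.500

∂f₁/∂p = q.
At (2, 3/2) this is 1.500.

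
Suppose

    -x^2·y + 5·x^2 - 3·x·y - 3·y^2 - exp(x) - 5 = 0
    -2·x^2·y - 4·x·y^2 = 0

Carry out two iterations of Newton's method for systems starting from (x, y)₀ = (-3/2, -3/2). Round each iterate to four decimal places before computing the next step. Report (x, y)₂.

(-1.1027, -0.3745)

At (-3/2, -3/2): F = (-4.098130, 20.2500).
Jacobian J = [[-2·x·y + 10·x - 3·y - exp(x), -x^2 - 3·x - 6·y], [-4·x·y - 4·y^2, -2·x^2 - 8·x·y]].
At the point, J = [[-15.223130, 11.2500], [-18.0000, -22.5000]] (det J = 545.020429).
Solving J·Δ = −F gives Δ = (0.2488, 0.7010).
Then the next iterate is (x, y)₁ = (-1.2512, -0.7990).
Round to (-1.2512, -0.7990) and repeat: F = (-1.122148, 5.696741), J = [[-12.400579, 6.982099], [-6.552439, -11.128673]].
Δ = (0.1485, 0.4245), so (x, y)₂ = (-1.1027, -0.3745).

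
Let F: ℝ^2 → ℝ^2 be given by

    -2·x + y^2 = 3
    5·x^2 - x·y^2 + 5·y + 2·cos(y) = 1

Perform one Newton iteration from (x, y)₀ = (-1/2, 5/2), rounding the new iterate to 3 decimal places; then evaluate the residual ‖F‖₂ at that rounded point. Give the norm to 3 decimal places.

At (-1/2, 5/2): F = (4.250, 14.27271).
Jacobian J = [[-2, 2·y], [10·x - y^2, -2·x·y - 2·sin(y) + 5]].
At the point, J = [[-2.000, 5.000], [-11.250, 6.30306]] (det J = 43.64389).
Solving J·Δ = −F gives Δ = (1.021, -0.441).
Then the next iterate is (x, y)₁ = (0.521, 2.059).
Re-evaluating at (0.521, 2.059): F = (0.19748, 7.50536), so ‖F‖₂ = 7.508.

7.508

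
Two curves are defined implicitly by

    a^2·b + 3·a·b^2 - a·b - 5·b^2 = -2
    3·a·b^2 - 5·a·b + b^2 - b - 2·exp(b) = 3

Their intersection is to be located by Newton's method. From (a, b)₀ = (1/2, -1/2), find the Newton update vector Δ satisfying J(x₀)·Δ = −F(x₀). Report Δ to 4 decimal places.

(-0.1905, -0.3407)

At (1/2, -1/2): F = (1.2500, -1.838061).
Jacobian J = [[2·a·b + 3·b^2 - b, a^2 + 6·a·b - a - 10·b], [3·b^2 - 5·b, 6·a·b - 5·a + 2·b - 2·exp(b) - 1]].
At the point, J = [[0.7500, 3.2500], [3.2500, -7.213061]] (det J = -15.972296).
Solving J·Δ = −F gives Δ = (-0.1905, -0.3407).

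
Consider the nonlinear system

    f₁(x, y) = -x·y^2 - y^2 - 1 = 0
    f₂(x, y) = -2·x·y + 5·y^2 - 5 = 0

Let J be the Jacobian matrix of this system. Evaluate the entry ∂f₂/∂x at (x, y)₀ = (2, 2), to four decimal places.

-4.0000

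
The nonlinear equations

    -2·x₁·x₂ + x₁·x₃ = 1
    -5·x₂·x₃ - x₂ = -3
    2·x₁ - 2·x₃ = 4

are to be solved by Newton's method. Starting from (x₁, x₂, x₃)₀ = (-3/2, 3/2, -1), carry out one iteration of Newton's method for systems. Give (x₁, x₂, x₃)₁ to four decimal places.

(95.0000, 175.5000, 93.0000)

At (-3/2, 3/2, -1): F = (5.0000, 9.0000, -5.0000).
Jacobian J = [[-2·x₂ + x₃, -2·x₁, x₁], [0, -5·x₃ - 1, -5·x₂], [2, 0, -2]].
At the point, J = [[-4.0000, 3.0000, -1.5000], [0.0000, 4.0000, -7.5000], [2.0000, 0.0000, -2.0000]] (det J = -1.0000).
Solving J·Δ = −F gives Δ = (96.5000, 174.0000, 94.0000).
Then the next iterate is (x₁, x₂, x₃)₁ = (95.0000, 175.5000, 93.0000).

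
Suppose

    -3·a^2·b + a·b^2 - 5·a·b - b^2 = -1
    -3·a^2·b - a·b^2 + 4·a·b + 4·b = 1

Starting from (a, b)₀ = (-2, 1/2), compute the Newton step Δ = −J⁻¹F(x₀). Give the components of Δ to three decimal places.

At (-2, 1/2): F = (-0.750, -8.500).
Jacobian J = [[-6·a·b + b^2 - 5·b, -3·a^2 + 2·a·b - 5·a - 2·b], [-6·a·b - b^2 + 4·b, -3·a^2 - 2·a·b + 4·a + 4]].
At the point, J = [[3.750, -5.000], [7.750, -14.000]] (det J = -13.750).
Solving J·Δ = −F gives Δ = (-2.327, -1.895).

(-2.327, -1.895)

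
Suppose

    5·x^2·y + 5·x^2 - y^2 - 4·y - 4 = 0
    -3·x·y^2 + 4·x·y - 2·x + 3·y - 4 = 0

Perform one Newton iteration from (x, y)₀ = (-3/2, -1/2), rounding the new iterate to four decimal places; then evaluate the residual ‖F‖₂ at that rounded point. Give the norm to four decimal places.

At (-3/2, -1/2): F = (3.3750, 1.6250).
Jacobian J = [[10·x·y + 10·x, 5·x^2 - 2·y - 4], [-3·y^2 + 4·y - 2, -6·x·y + 4·x + 3]].
At the point, J = [[-7.5000, 8.2500], [-4.7500, -7.5000]] (det J = 95.4375).
Solving J·Δ = −F gives Δ = (0.4057, -0.0403).
Then the next iterate is (x, y)₁ = (-1.0943, -0.5403).
Re-evaluating at (-1.0943, -0.5403): F = (0.621712, -0.108941), so ‖F‖₂ = 0.6312.

0.6312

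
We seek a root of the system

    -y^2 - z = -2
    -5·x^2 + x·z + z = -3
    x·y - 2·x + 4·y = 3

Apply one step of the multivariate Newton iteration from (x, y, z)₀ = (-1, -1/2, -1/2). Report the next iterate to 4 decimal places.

(-0.7895, 0.5088, 2.7588)

At (-1, -1/2, -1/2): F = (2.2500, -2.0000, -2.5000).
Jacobian J = [[0, -2·y, -1], [-10·x + z, 0, x + 1], [y - 2, x + 4, 0]].
At the point, J = [[0.0000, 1.0000, -1.0000], [9.5000, 0.0000, 0.0000], [-2.5000, 3.0000, 0.0000]] (det J = -28.5000).
Solving J·Δ = −F gives Δ = (0.2105, 1.0088, 3.2588).
Then the next iterate is (x, y, z)₁ = (-0.7895, 0.5088, 2.7588).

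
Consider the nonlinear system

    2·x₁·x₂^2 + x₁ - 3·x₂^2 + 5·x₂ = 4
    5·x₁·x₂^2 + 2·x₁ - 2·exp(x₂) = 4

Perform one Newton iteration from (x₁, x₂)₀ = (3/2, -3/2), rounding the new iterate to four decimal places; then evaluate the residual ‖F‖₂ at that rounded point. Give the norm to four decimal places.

3.4329

At (3/2, -3/2): F = (-10.0000, 15.428740).
Jacobian J = [[2·x₂^2 + 1, 4·x₁·x₂ - 6·x₂ + 5], [5·x₂^2 + 2, 10·x₁·x₂ - 2·exp(x₂)]].
At the point, J = [[5.5000, 5.0000], [13.2500, -22.946260]] (det J = -192.454432).
Solving J·Δ = −F gives Δ = (0.7915, 1.1294).
Then the next iterate is (x₁, x₂)₁ = (2.2915, -0.3706).
Re-evaluating at (2.2915, -0.3706): F = (-3.344084, 0.775983), so ‖F‖₂ = 3.4329.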